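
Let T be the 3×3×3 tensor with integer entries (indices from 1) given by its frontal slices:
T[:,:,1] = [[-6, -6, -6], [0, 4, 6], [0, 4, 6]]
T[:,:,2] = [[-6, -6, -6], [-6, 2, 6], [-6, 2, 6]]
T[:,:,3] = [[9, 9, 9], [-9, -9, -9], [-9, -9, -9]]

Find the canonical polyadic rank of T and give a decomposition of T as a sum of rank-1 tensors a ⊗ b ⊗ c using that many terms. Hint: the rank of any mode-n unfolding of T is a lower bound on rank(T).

Lower bound: the mode-1 unfolding of T (rows indexed by i, columns by (j,k) = (1,1), (1,2), (1,3), (2,1), (2,2), (2,3), (3,1), (3,2), (3,3)) is [[-6, -6, 9, -6, -6, 9, -6, -6, 9], [0, -6, -9, 4, 2, -9, 6, 6, -9], [0, -6, -9, 4, 2, -9, 6, 6, -9]].
There the 2×2 minor on rows i ∈ {1, 2}, columns (j,k) ∈ {(1,1), (1,2)} is det [[-6, -6], [0, -6]] = 36 ≠ 0, so this unfolding has rank ≥ 2; CP rank is at least every unfolding rank, so rank(T) ≥ 2. (Flattening ranks never certify an upper bound on CP rank; for that we must actually write T with 2 rank-1 terms.)
Upper bound — finding two terms. Write S_k = T[:,:,k] for the frontal slices: S₁ = [[-6, -6, -6], [0, 4, 6], [0, 4, 6]], S₂ = [[-6, -6, -6], [-6, 2, 6], [-6, 2, 6]], S₃ = [[9, 9, 9], [-9, -9, -9], [-9, -9, -9]].
If T = a₁ ⊗ b₁ ⊗ c₁ + a₂ ⊗ b₂ ⊗ c₂ then each S_k = c₁[k]·a₁b₁ᵀ + c₂[k]·a₂b₂ᵀ. S₁ and S₂ are linearly independent, so a₁b₁ᵀ and a₂b₂ᵀ must span the same plane of matrices: they are the rank-1 matrices of the form x·S₁ + y·S₂.
The 2×2 minor of x·S₁ + y·S₂ on rows {1,2}, columns {1,2} is −24·x² − 72·xy − 48·y² = (-24)·(x + 2·y)(x + y), vanishing at (x:y) = (2:-1) and (1:-1).
M₁ = 2·S₁ − S₂ = [[-6, -6, -6], [6, 6, 6], [6, 6, 6]] = (-6)·[1, -1, -1][1, 1, 1]ᵀ and M₂ = S₁ − S₂ = [[0, 0, 0], [6, 2, 0], [6, 2, 0]] = 2·[0, 1, 1][3, 1, 0]ᵀ, so take a₁ = [1, -1, -1], b₁ = [1, 1, 1], a₂ = [0, 1, 1], b₂ = [3, 1, 0].
Each slice is an integer combination of E₁ = a₁b₁ᵀ and E₂ = a₂b₂ᵀ: S₁ = −6·E₁ − 2·E₂, S₂ = −6·E₁ − 4·E₂, S₃ = 9·E₁; reading off coefficients, c₁ = [-6, -6, 9] and c₂ = [-2, -4, 0].
Hence T = [1, -1, -1] ⊗ [1, 1, 1] ⊗ [-6, -6, 9] + [0, 1, 1] ⊗ [3, 1, 0] ⊗ [-2, -4, 0], so rank(T) ≤ 2.
These bounds meet, so rank(T) = 2.

rank(T) = 2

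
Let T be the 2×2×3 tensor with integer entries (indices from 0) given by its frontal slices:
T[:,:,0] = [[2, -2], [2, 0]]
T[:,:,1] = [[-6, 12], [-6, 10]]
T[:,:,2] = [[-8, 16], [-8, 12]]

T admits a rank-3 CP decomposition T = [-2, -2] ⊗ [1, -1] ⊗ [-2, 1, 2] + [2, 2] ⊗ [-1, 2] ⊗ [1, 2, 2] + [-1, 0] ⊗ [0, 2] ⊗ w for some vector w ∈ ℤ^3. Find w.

w = [1, -1, -2]

Subtract the known terms from T to get the rank-1 residual R = [-1, 0] ⊗ [0, 2] ⊗ w, so R[i,j,k] = a[i]·b[j]·w[k]. Pick indices with nonzero a[0]·b[1] = (-1)·(2) = -2. Only the fibre through (0,1,·) is needed: R[0,1,:] = T[0,1,:] − Σₗ aₗ[0]bₗ[1]cₗ = [-2, 12, 16] − (-2)·(-1)·[-2, 1, 2] − (2)·(2)·[1, 2, 2] = [-2, 2, 4]. Then w[k] = R[0,1,k] / -2 for each k, giving w = [-2, 2, 4] / -2 = [1, -1, -2].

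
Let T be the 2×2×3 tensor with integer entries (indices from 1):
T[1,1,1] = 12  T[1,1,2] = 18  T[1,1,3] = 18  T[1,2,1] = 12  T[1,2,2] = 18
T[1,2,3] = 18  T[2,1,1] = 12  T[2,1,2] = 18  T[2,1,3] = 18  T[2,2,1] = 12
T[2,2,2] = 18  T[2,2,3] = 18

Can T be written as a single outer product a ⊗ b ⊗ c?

If T = a ⊗ b ⊗ c then every fibre of T is a multiple of the corresponding factor, so read the factors off the fibres through the nonzero entry T[1,1,1] = 12.
The mode-1 fibre T[:,1,1] = [12, 12] gives a = [1, 1] (primitive direction); the mode-2 fibre T[1,:,1] = [12, 12] gives b = [1, 1]; then c[k] = T[1,1,k] / (a[1]·b[1]) = [12, 18, 18] / 1 = [12, 18, 18].
Expanding [1, 1] ⊗ [1, 1] ⊗ [12, 18, 18] reproduces all 12 entries of T, so T = [1, 1] ⊗ [1, 1] ⊗ [12, 18, 18] and rank(T) ≤ 1.
Equivalently every frontal slice T[:,:,k] is c[k] times the rank-1 matrix [1, 1] ⊗ [1, 1]. So T has rank 1 (it is nonzero).

Yes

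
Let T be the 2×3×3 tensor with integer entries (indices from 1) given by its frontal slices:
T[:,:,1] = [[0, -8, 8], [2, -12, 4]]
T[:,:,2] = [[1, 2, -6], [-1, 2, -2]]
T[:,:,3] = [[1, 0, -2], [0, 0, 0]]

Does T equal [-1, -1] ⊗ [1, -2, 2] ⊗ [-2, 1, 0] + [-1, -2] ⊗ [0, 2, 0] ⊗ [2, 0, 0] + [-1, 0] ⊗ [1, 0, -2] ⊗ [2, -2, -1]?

Reconstruct entrywise from the claimed factors. For example, T[1,3,3] = -2 and Σₗ aₗ[1]bₗ[3]cₗ[3] = (-1)·(2)·(0) + (-1)·(0)·(0) + (-1)·(-2)·(-1) = -2; checking all 18 entries, every one matches. The claim holds.

Yes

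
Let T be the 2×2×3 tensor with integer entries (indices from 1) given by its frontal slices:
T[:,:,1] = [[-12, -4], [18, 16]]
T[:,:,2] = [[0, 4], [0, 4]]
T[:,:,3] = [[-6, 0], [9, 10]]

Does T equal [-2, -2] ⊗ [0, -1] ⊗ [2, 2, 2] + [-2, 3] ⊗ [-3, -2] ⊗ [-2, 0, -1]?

Yes

Reconstruct entrywise from the claimed factors. For example, T[2,2,1] = 16 and Σₗ aₗ[2]bₗ[2]cₗ[1] = (-2)·(-1)·(2) + (3)·(-2)·(-2) = 16; checking all 12 entries, every one matches. The claim holds.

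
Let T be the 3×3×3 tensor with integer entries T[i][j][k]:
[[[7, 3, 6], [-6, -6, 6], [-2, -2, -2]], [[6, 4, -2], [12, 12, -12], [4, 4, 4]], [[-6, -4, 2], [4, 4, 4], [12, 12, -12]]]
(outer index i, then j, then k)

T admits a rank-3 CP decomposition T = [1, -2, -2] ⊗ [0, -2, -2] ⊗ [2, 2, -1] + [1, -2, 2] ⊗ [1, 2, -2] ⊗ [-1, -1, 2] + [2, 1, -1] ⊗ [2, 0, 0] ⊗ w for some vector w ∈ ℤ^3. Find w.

Subtract the known terms from T to get the rank-1 residual R = [2, 1, -1] ⊗ [2, 0, 0] ⊗ w, so R[i,j,k] = a[i]·b[j]·w[k]. Pick indices with nonzero a[0]·b[0] = (2)·(2) = 4. Only the fibre through (0,0,·) is needed: R[0,0,:] = T[0,0,:] − Σₗ aₗ[0]bₗ[0]cₗ = [7, 3, 6] − (1)·(0)·[2, 2, -1] − (1)·(1)·[-1, -1, 2] = [8, 4, 4]. Then w[k] = R[0,0,k] / 4 for each k, giving w = [8, 4, 4] / 4 = [2, 1, 1].

w = [2, 1, 1]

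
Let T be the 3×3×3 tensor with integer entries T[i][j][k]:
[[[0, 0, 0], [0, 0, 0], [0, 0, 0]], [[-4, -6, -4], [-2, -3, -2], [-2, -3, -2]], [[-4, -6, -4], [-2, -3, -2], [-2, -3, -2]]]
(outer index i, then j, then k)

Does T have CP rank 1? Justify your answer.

If T = a (x) b (x) c then every fibre of T is a multiple of the corresponding factor, so read the factors off the fibres through the nonzero entry T[1,0,0] = -4.
The mode-1 fibre T[:,0,0] = [0, -4, -4] gives a = [0, 1, 1] (primitive direction); the mode-2 fibre T[1,:,0] = [-4, -2, -2] gives b = [2, 1, 1]; then c[k] = T[1,0,k] / (a[1]·b[0]) = [-4, -6, -4] / 2 = [-2, -3, -2].
Expanding [0, 1, 1] (x) [2, 1, 1] (x) [-2, -3, -2] reproduces all 27 entries of T, so T = [0, 1, 1] (x) [2, 1, 1] (x) [-2, -3, -2] and rank(T) ≤ 1.
Equivalently every frontal slice T[:,:,k] is c[k] times the rank-1 matrix [0, 1, 1] (x) [2, 1, 1]. So T has rank 1 (it is nonzero).

Yes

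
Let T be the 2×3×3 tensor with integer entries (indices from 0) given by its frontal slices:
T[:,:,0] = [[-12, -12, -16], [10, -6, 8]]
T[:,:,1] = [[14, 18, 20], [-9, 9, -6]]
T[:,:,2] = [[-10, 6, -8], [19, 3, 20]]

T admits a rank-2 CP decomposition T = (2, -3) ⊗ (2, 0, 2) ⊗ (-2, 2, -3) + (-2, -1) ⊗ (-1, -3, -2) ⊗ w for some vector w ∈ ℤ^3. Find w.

Subtract the known terms from T to get the rank-1 residual R = (-2, -1) ⊗ (-1, -3, -2) ⊗ w, so R[i,j,k] = a[i]·b[j]·w[k]. Pick indices with nonzero a[0]·b[0] = (-2)·(-1) = 2. Only the fibre through (0,0,·) is needed: R[0,0,:] = T[0,0,:] − Σₗ aₗ[0]bₗ[0]cₗ = [-12, 14, -10] − (2)·(2)·(-2, 2, -3) = [-4, 6, 2]. Then w[k] = R[0,0,k] / 2 for each k, giving w = [-4, 6, 2] / 2 = (-2, 3, 1).

w = (-2, 3, 1)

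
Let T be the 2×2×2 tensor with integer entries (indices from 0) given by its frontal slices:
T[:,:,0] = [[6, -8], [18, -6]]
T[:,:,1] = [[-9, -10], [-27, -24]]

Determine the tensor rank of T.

Lower bound: in the mode-2 unfolding of T (rows indexed by j, columns by (i,k)) the 2×2 minor on rows j ∈ {0, 1}, columns (i,k) ∈ {(0,0), (0,1)} is det [[6, -9], [-8, -10]] = -132 ≠ 0, so that unfolding has rank ≥ 2 and hence rank(T) ≥ 2 (CP rank is at least every unfolding rank, though it can be larger).
Upper bound: with S_k = T[:,:,k], the two rank-1 terms a₁b₁ᵀ, a₂b₂ᵀ are the rank-1 members of the pencil x·S₀ + y·S₁.
det(x·S₀ + y·S₁) is 108·x² − 126·xy − 54·y² = 18·(2·x − 3·y)(3·x + y), vanishing at (x:y) = (3:2) and (1:-3).
M₁ = 3·S₀ + 2·S₁ = [[0, -44], [0, -66]] = (-22)·(2, 3)(0, 1)ᵀ and M₂ = S₀ − 3·S₁ = [[33, 22], [99, 66]] = 11·(1, 3)(3, 2)ᵀ, so take a₁ = (2, 3), b₁ = (0, 1), a₂ = (1, 3), b₂ = (3, 2).
Each slice is an integer combination of E₁ = a₁b₁ᵀ and E₂ = a₂b₂ᵀ: S₀ = −6·E₁ + 2·E₂, S₁ = −2·E₁ − 3·E₂; reading off coefficients, c₁ = (-6, -2) and c₂ = (2, -3).
Hence T = (2, 3) ⊗ (0, 1) ⊗ (-6, -2) + (1, 3) ⊗ (3, 2) ⊗ (2, -3), so rank(T) ≤ 2.
These bounds meet, so rank(T) = 2.

2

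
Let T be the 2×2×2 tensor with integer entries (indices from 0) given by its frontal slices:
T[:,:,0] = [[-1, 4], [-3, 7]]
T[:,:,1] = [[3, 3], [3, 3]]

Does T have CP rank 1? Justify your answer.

The mode-2 unfolding of T (rows indexed by j, columns by (i,k) = (0,0), (0,1), (1,0), (1,1)) is [[-1, 3, -3, 3], [4, 3, 7, 3]].
There the 2×2 minor on rows j ∈ {0, 1}, columns (i,k) ∈ {(0,0), (0,1)} is det [[-1, 3], [4, 3]] = -15 ≠ 0, so this unfolding has rank ≥ 2; CP rank is at least every unfolding rank, so rank(T) ≥ 2.
In particular rank(T) ≥ 2 > 1, so T is not rank-1.

No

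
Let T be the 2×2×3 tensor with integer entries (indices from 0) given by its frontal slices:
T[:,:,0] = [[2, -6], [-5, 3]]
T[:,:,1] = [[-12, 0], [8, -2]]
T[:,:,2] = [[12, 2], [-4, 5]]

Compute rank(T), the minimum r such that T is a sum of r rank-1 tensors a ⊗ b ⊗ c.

3

Lower bound: the mode-3 unfolding of T (rows indexed by k, columns by (i,j) = (0,0), (0,1), (1,0), (1,1)) is [[2, -6, -5, 3], [-12, 0, 8, -2], [12, 2, -4, 5]].
There the 3×3 minor on rows k ∈ {0, 1, 2}, columns (i,j) ∈ {(0,0), (0,1), (1,0)} is det [[2, -6, -5], [-12, 0, 8], [12, 2, -4]] = -200 ≠ 0, so this unfolding has rank ≥ 3; CP rank is at least every unfolding rank, so rank(T) ≥ 3. (This is only a lower bound: in general the CP rank may exceed every unfolding rank, so we still need to exhibit 3 rank-1 terms summing to T.)
Upper bound: T is a sum of 3 rank-1 terms, T = [1, -1] ⊗ [1, -1] ⊗ [4, -4, 4] + [2, -1] ⊗ [2, 1] ⊗ [0, -2, 1] + [2, 1] ⊗ [1, 1] ⊗ [-1, 0, 2] (written with every a and b primitive with positive leading entry and the scale carried by c; CP decompositions are not unique, and this one is verified by expanding entrywise), so rank(T) ≤ 3.
These bounds meet, so rank(T) = 3.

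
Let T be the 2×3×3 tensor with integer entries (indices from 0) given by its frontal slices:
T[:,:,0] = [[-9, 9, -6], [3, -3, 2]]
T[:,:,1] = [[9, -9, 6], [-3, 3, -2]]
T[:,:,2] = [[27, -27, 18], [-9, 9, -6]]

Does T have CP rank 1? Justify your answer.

Yes

The mode-1 fibre T[:,0,0] = [-9, 3] gives a = [3, -1] (primitive direction); the mode-2 fibre T[0,:,0] = [-9, 9, -6] gives b = [3, -3, 2]; then c[k] = T[0,0,k] / (a[0]·b[0]) = [-9, 9, 27] / 9 = [-1, 1, 3].
Expanding [3, -1] (x) [3, -3, 2] (x) [-1, 1, 3] reproduces all 18 entries of T, so T = [3, -1] (x) [3, -3, 2] (x) [-1, 1, 3] and rank(T) ≤ 1.
Equivalently every frontal slice T[:,:,k] is c[k] times the rank-1 matrix [3, -1] (x) [3, -3, 2]. So T has rank 1 (it is nonzero).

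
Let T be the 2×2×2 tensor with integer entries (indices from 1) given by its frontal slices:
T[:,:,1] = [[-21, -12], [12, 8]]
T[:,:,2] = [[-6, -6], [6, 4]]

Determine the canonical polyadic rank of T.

Lower bound: the mode-1 unfolding of T (rows indexed by i, columns by (j,k) = (1,1), (1,2), (2,1), (2,2)) is [[-21, -6, -12, -6], [12, 6, 8, 4]].
There the 2×2 minor on rows i ∈ {1, 2}, columns (j,k) ∈ {(1,1), (1,2)} is det [[-21, -6], [12, 6]] = -54 ≠ 0, so this unfolding has rank ≥ 2; CP rank is at least every unfolding rank, so rank(T) ≥ 2. (Flattening ranks never certify an upper bound on CP rank; for that we must actually write T with 2 rank-1 terms.)
Upper bound — finding two terms. Write S_k = T[:,:,k] for the frontal slices: S₁ = [[-21, -12], [12, 8]], S₂ = [[-6, -6], [6, 4]].
If T = a₁ ⊗ b₁ ⊗ c₁ + a₂ ⊗ b₂ ⊗ c₂ then each S_k = c₁[k]·a₁b₁ᵀ + c₂[k]·a₂b₂ᵀ. S₁ and S₂ are linearly independent, so a₁b₁ᵀ and a₂b₂ᵀ must span the same plane of matrices: they are the rank-1 matrices of the form x·S₁ + y·S₂.
det(x·S₁ + y·S₂) is −24·x² + 12·xy + 12·y² = (-12)·(x − y)(2·x + y), vanishing at (x:y) = (1:1) and (1:-2).
M₁ = S₁ + S₂ = [[-27, -18], [18, 12]] = (-3)·[3, -2][3, 2]ᵀ and M₂ = S₁ − 2·S₂ = [[-9, 0], [0, 0]] = (-9)·[1, 0][1, 0]ᵀ, so take a₁ = [3, -2], b₁ = [3, 2], a₂ = [1, 0], b₂ = [1, 0].
Each slice is an integer combination of E₁ = a₁b₁ᵀ and E₂ = a₂b₂ᵀ: S₁ = −2·E₁ − 3·E₂, S₂ = −E₁ + 3·E₂; reading off coefficients, c₁ = [-2, -1] and c₂ = [-3, 3].
Hence T = [3, -2] ⊗ [3, 2] ⊗ [-2, -1] + [1, 0] ⊗ [1, 0] ⊗ [-3, 3], so rank(T) ≤ 2.
These bounds meet, so rank(T) = 2.

2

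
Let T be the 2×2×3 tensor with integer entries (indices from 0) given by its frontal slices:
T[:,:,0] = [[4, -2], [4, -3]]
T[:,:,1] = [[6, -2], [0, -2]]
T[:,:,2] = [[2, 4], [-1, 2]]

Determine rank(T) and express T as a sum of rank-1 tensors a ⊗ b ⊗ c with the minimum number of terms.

rank(T) = 3

Lower bound: in the mode-3 unfolding of T (rows indexed by k, columns by (i,j)) the 3×3 minor on rows k ∈ {0, 1, 2}, columns (i,j) ∈ {(0,0), (0,1), (1,0)} is det [[4, -2, 4], [6, -2, 0], [2, 4, -1]] = 108 ≠ 0, so that unfolding has rank ≥ 3 and hence rank(T) ≥ 3 (CP rank is at least every unfolding rank, though it can be larger).
Upper bound: T is a sum of 3 rank-1 terms, T = [1, 1] ⊗ [1, -1] ⊗ [4, 2, 0] + [2, -1] ⊗ [1, 0] ⊗ [0, 2, 1] + [2, 1] ⊗ [0, 1] ⊗ [1, 0, 2] (one valid choice — decompositions are not unique — normalised so each a, b is primitive with positive first nonzero entry; check it by expanding all entries), so rank(T) ≤ 3.
These bounds meet, so rank(T) = 3.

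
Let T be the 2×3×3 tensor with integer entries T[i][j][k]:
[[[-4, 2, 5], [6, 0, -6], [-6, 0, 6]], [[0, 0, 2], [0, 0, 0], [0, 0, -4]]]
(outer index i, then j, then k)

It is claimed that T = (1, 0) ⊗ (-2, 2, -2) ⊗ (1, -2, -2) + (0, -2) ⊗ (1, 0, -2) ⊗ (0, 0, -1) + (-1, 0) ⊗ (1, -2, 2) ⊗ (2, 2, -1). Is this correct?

Yes

Reconstruct entrywise from the claimed factors. For example, T[1,2,1] = 0 and Σₗ aₗ[1]bₗ[2]cₗ[1] = (0)·(-2)·(-2) + (-2)·(-2)·(0) + (0)·(2)·(2) = 0; checking all 18 entries, every one matches. The claim holds.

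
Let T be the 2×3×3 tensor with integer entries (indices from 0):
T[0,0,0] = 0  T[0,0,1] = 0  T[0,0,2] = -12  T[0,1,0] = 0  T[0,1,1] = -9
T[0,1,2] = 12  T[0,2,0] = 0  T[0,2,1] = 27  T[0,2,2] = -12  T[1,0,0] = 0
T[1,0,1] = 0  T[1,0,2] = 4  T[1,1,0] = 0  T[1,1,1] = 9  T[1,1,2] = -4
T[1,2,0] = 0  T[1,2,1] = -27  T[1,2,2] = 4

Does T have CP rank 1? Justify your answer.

The mode-1 unfolding of T (rows indexed by i, columns by (j,k) = (0,0), (0,1), (0,2), (1,0), (1,1), (1,2), (2,0), (2,1), (2,2)) is [[0, 0, -12, 0, -9, 12, 0, 27, -12], [0, 0, 4, 0, 9, -4, 0, -27, 4]].
There the 2×2 minor on rows i ∈ {0, 1}, columns (j,k) ∈ {(0,2), (1,1)} is det [[-12, -9], [4, 9]] = -72 ≠ 0, so this unfolding has rank ≥ 2; CP rank is at least every unfolding rank, so rank(T) ≥ 2.
In particular rank(T) ≥ 2 > 1, so T is not rank-1.

No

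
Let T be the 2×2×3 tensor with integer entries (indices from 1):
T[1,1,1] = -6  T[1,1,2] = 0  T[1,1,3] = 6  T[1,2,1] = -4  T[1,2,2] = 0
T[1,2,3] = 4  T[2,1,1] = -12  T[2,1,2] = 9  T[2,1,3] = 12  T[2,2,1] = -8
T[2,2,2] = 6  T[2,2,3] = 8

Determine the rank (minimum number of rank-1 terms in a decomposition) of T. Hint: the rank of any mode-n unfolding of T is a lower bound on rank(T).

Lower bound: the mode-1 unfolding of T (rows indexed by i, columns by (j,k) = (1,1), (1,2), (1,3), (2,1), (2,2), (2,3)) is [[-6, 0, 6, -4, 0, 4], [-12, 9, 12, -8, 6, 8]].
There the 2×2 minor on rows i ∈ {1, 2}, columns (j,k) ∈ {(1,1), (1,2)} is det [[-6, 0], [-12, 9]] = -54 ≠ 0, so this unfolding has rank ≥ 2; CP rank is at least every unfolding rank, so rank(T) ≥ 2. (Unfolding ranks only ever bound the CP rank from below — rank(T) can be strictly larger than all of them — so the matching upper bound has to come from an explicit 2-term decomposition.)
Upper bound — finding two terms. Every mode-2 slice of T is a multiple of one matrix: T[:,j,:] = b[j]·M with b = [3, 2] and M = [[-2, 0, 2], [-4, 3, 4]] (rows indexed by i, columns by k). So it suffices to write M as a sum of two rank-1 matrices.
Splitting M by its rows (i = 1, 2), M = [1, 0][-2, 0, 2]ᵀ + [0, 1][-4, 3, 4]ᵀ.
Hence T = [1, 0] ⊗ [3, 2] ⊗ [-2, 0, 2] + [0, 1] ⊗ [3, 2] ⊗ [-4, 3, 4], so rank(T) ≤ 2.
These bounds meet, so rank(T) = 2.
Check entry T[1,1,3] = 6: (1)·(3)·(2) + (0)·(3)·(4) = 6.

2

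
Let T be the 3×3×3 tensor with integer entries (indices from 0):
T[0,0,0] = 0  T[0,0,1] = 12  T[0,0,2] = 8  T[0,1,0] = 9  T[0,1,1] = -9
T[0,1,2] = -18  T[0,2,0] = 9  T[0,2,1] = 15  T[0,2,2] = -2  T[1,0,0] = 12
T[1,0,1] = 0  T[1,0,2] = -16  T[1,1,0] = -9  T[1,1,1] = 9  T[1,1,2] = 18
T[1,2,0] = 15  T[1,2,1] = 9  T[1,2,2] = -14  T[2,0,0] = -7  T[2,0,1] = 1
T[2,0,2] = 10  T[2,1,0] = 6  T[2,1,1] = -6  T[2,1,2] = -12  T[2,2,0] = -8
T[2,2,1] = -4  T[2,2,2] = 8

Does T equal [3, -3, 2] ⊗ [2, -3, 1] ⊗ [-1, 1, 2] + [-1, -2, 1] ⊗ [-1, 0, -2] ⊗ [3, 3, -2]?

Reconstruct entry (0,0,0) from the claimed factors: Σₗ aₗ[0]bₗ[0]cₗ[0] = (3)·(2)·(-1) + (-1)·(-1)·(3) = -3, but T[0,0,0] = 0. The claim is false.

No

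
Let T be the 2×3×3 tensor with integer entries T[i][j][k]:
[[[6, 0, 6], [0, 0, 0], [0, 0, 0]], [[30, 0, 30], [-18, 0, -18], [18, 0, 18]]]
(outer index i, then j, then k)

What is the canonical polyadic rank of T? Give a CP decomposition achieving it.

Lower bound: the mode-1 unfolding of T (rows indexed by i, columns by (j,k) = (0,0), (0,1), (0,2), (1,0), (1,1), (1,2), (2,0), (2,1), (2,2)) is [[6, 0, 6, 0, 0, 0, 0, 0, 0], [30, 0, 30, -18, 0, -18, 18, 0, 18]].
There the 2×2 minor on rows i ∈ {0, 1}, columns (j,k) ∈ {(0,0), (1,0)} is det [[6, 0], [30, -18]] = -108 ≠ 0, so this unfolding has rank ≥ 2; CP rank is at least every unfolding rank, so rank(T) ≥ 2. (Flattening ranks never certify an upper bound on CP rank; for that we must actually write T with 2 rank-1 terms.)
Upper bound — finding two terms. Every mode-3 slice of T is a multiple of one matrix: T[:,:,k] = c[k]·M with c = [1, 0, 1] and M = [[6, 0, 0], [30, -18, 18]] (rows indexed by i, columns by j). So it suffices to write M as a sum of two rank-1 matrices.
Splitting M by its rows (i = 0, 1), M = [1, 0][6, 0, 0]ᵀ + [0, 1][30, -18, 18]ᵀ.
Hence T = [1, 0] ⊗ [6, 0, 0] ⊗ [1, 0, 1] + [0, 1] ⊗ [30, -18, 18] ⊗ [1, 0, 1], so rank(T) ≤ 2.
These bounds meet, so rank(T) = 2.

rank(T) = 2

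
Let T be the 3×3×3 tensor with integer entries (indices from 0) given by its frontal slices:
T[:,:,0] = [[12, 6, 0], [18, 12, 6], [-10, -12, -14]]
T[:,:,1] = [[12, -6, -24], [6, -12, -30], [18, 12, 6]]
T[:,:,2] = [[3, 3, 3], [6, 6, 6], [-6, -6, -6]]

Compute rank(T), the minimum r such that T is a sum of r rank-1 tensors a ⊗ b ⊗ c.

2

Lower bound: in the mode-2 unfolding of T (rows indexed by j, columns by (i,k)) the 2×2 minor on rows j ∈ {0, 1}, columns (i,k) ∈ {(0,0), (0,1)} is det [[12, 12], [6, -6]] = -144 ≠ 0, so that unfolding has rank ≥ 2 and hence rank(T) ≥ 2 (CP rank is at least every unfolding rank, though it can be larger).
Upper bound: with S_k = T[:,:,k], the two rank-1 terms a₁b₁ᵀ, a₂b₂ᵀ are the rank-1 members of the pencil x·S₀ + y·S₁.
The 2×2 minor of x·S₀ + y·S₁ on rows {0,1}, columns {0,1} is 36·x² + 72·xy − 108·y² = 36·(x + 3·y)(x − y), vanishing at (x:y) = (3:-1) and (1:1).
M₁ = 3·S₀ − S₁ = [[24, 24, 24], [48, 48, 48], [-48, -48, -48]] = 24·[1, 2, -2][1, 1, 1]ᵀ and M₂ = S₀ + S₁ = [[24, 0, -24], [24, 0, -24], [8, 0, -8]] = 8·[3, 3, 1][1, 0, -1]ᵀ, so take a₁ = [1, 2, -2], b₁ = [1, 1, 1], a₂ = [3, 3, 1], b₂ = [1, 0, -1].
Each slice is an integer combination of E₁ = a₁b₁ᵀ and E₂ = a₂b₂ᵀ: S₀ = 6·E₁ + 2·E₂, S₁ = −6·E₁ + 6·E₂, S₂ = 3·E₁; reading off coefficients, c₁ = [6, -6, 3] and c₂ = [2, 6, 0].
Hence T = [1, 2, -2] ⊗ [1, 1, 1] ⊗ [6, -6, 3] + [3, 3, 1] ⊗ [1, 0, -1] ⊗ [2, 6, 0], so rank(T) ≤ 2.
These bounds meet, so rank(T) = 2.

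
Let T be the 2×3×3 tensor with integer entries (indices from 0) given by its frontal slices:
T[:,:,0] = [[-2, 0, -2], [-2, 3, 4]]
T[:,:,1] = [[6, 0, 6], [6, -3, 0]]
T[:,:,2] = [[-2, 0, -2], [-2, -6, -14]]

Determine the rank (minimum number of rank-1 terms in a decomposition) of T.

Lower bound: in the mode-1 unfolding of T (rows indexed by i, columns by (j,k)) the 2×2 minor on rows i ∈ {0, 1}, columns (j,k) ∈ {(0,0), (1,0)} is det [[-2, 0], [-2, 3]] = -6 ≠ 0, so that unfolding has rank ≥ 2 and hence rank(T) ≥ 2 (CP rank is at least every unfolding rank, though it can be larger).
Upper bound: with S_k = T[:,:,k], the two rank-1 terms a₁b₁ᵀ, a₂b₂ᵀ are the rank-1 members of the pencil x·S₀ + y·S₁.
The 2×2 minor of x·S₀ + y·S₁ on rows {0,1}, columns {0,1} is −6·x² + 24·xy − 18·y² = (-6)·(x − 3·y)(x − y), vanishing at (x:y) = (3:1) and (1:1).
M₁ = 3·S₀ + S₁ = [[0, 0, 0], [0, 6, 12]] = 6·[0, 1][0, 1, 2]ᵀ and M₂ = S₀ + S₁ = [[4, 0, 4], [4, 0, 4]] = 4·[1, 1][1, 0, 1]ᵀ, so take a₁ = [0, 1], b₁ = [0, 1, 2], a₂ = [1, 1], b₂ = [1, 0, 1].
Each slice is an integer combination of E₁ = a₁b₁ᵀ and E₂ = a₂b₂ᵀ: S₀ = 3·E₁ − 2·E₂, S₁ = −3·E₁ + 6·E₂, S₂ = −6·E₁ − 2·E₂; reading off coefficients, c₁ = [3, -3, -6] and c₂ = [-2, 6, -2].
Hence T = [0, 1] (x) [0, 1, 2] (x) [3, -3, -6] + [1, 1] (x) [1, 0, 1] (x) [-2, 6, -2], so rank(T) ≤ 2.
These bounds meet, so rank(T) = 2.

2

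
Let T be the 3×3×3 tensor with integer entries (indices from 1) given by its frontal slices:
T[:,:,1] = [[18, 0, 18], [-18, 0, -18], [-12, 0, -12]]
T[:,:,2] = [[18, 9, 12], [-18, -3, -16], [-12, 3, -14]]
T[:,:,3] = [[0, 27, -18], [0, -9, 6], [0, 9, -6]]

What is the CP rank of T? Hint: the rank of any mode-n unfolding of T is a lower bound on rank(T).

Lower bound: in the mode-1 unfolding of T (rows indexed by i, columns by (j,k)) the 2×2 minor on rows i ∈ {1, 2}, columns (j,k) ∈ {(1,1), (2,2)} is det [[18, 9], [-18, -3]] = 108 ≠ 0, so that unfolding has rank ≥ 2 and hence rank(T) ≥ 2 (CP rank is at least every unfolding rank, though it can be larger).
Upper bound: with S_k = T[:,:,k], the two rank-1 terms a₁b₁ᵀ, a₂b₂ᵀ are the rank-1 members of the pencil x·S₁ + y·S₂.
The 2×2 minor of x·S₁ + y·S₂ on rows {1,2}, columns {1,2} is 108·xy + 108·y² = 108·(y)(x + y), vanishing at (x:y) = (1:0) and (1:-1).
M₁ = S₁ = [[18, 0, 18], [-18, 0, -18], [-12, 0, -12]] = 6·[3, -3, -2][1, 0, 1]ᵀ and M₂ = S₁ − S₂ = [[0, -9, 6], [0, 3, -2], [0, -3, 2]] = −[3, -1, 1][0, 3, -2]ᵀ, so take a₁ = [3, -3, -2], b₁ = [1, 0, 1], a₂ = [3, -1, 1], b₂ = [0, 3, -2].
Each slice is an integer combination of E₁ = a₁b₁ᵀ and E₂ = a₂b₂ᵀ: S₁ = 6·E₁, S₂ = 6·E₁ + E₂, S₃ = 3·E₂; reading off coefficients, c₁ = [6, 6, 0] and c₂ = [0, 1, 3].
Hence T = [3, -3, -2] ⊗ [1, 0, 1] ⊗ [6, 6, 0] + [3, -1, 1] ⊗ [0, 3, -2] ⊗ [0, 1, 3], so rank(T) ≤ 2.
These bounds meet, so rank(T) = 2.

2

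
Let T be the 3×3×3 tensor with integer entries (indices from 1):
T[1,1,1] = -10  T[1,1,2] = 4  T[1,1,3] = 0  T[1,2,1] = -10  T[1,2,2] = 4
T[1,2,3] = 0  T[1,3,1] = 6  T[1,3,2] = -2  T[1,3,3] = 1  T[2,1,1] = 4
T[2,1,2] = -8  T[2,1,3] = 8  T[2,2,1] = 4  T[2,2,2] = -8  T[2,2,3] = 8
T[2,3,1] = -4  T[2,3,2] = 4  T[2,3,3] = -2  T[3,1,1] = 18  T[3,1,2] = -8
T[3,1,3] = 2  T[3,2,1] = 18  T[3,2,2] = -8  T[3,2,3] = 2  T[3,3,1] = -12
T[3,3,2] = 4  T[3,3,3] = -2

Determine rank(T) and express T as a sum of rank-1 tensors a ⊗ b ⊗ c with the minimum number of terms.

rank(T) = 3

Lower bound: the mode-1 unfolding of T (rows indexed by i, columns by (j,k) = (1,1), (1,2), (1,3), (2,1), (2,2), (2,3), (3,1), (3,2), (3,3)) is [[-10, 4, 0, -10, 4, 0, 6, -2, 1], [4, -8, 8, 4, -8, 8, -4, 4, -2], [18, -8, 2, 18, -8, 2, -12, 4, -2]].
There the 3×3 minor on rows i ∈ {1, 2, 3}, columns (j,k) ∈ {(1,1), (1,2), (1,3)} is det [[-10, 4, 0], [4, -8, 8], [18, -8, 2]] = 64 ≠ 0, so this unfolding has rank ≥ 3; CP rank is at least every unfolding rank, so rank(T) ≥ 3. (This is only a lower bound: in general the CP rank may exceed every unfolding rank, so we still need to exhibit 3 rank-1 terms summing to T.)
Upper bound: T is a sum of 3 rank-1 terms, T = [1, -2, -2] ⊗ [2, 2, -1] ⊗ [-2, 2, -1] + [1, 0, -2] ⊗ [1, 1, -1] ⊗ [-4, 0, 0] + [1, 2, -1] ⊗ [1, 1, 0] ⊗ [-2, 0, 2] (one valid choice — decompositions are not unique — normalised so each a, b is primitive with positive first nonzero entry; check it by expanding all entries), so rank(T) ≤ 3.
These bounds meet, so rank(T) = 3.
Check entry T[2,2,1] = 4: (-2)·(2)·(-2) + (0)·(1)·(-4) + (2)·(1)·(-2) = 4.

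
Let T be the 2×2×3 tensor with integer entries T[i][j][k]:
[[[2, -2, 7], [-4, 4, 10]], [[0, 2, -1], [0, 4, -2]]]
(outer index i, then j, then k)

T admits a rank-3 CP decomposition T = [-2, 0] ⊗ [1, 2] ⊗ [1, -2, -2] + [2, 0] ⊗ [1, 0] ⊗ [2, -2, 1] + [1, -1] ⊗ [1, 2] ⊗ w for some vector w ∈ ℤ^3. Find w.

Subtract the known terms from T to get the rank-1 residual R = [1, -1] ⊗ [1, 2] ⊗ w, so R[i,j,k] = a[i]·b[j]·w[k]. Pick indices with nonzero a[0]·b[0] = (1)·(1) = 1. Only the fibre through (0,0,·) is needed: R[0,0,:] = T[0,0,:] − Σₗ aₗ[0]bₗ[0]cₗ = [2, -2, 7] − (-2)·(1)·[1, -2, -2] − (2)·(1)·[2, -2, 1] = [0, -2, 1]. Then w[k] = R[0,0,k] / 1 for each k, giving w = [0, -2, 1] / 1 = [0, -2, 1].

w = [0, -2, 1]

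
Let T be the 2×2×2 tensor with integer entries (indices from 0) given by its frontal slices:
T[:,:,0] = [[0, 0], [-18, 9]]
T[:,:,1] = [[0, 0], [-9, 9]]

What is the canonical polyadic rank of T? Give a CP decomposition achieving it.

rank(T) = 2

Lower bound: the mode-3 unfolding of T (rows indexed by k, columns by (i,j) = (0,0), (0,1), (1,0), (1,1)) is [[0, 0, -18, 9], [0, 0, -9, 9]].
There the 2×2 minor on rows k ∈ {0, 1}, columns (i,j) ∈ {(1,0), (1,1)} is det [[-18, 9], [-9, 9]] = -81 ≠ 0, so this unfolding has rank ≥ 2; CP rank is at least every unfolding rank, so rank(T) ≥ 2. (Unfolding ranks only ever bound the CP rank from below — rank(T) can be strictly larger than all of them — so the matching upper bound has to come from an explicit 2-term decomposition.)
Upper bound — finding two terms. Every mode-1 slice of T is a multiple of one matrix: T[i,:,:] = a[i]·M with a = [0, 1] and M = [[-18, -9], [9, 9]] (rows indexed by j, columns by k). So it suffices to write M as a sum of two rank-1 matrices.
Splitting M by its rows (j = 0, 1), M = [1, 0][-18, -9]ᵀ + [0, 1][9, 9]ᵀ.
Hence T = [0, 1] ⊗ [1, 0] ⊗ [-18, -9] + [0, 1] ⊗ [0, 1] ⊗ [9, 9], so rank(T) ≤ 2.
These bounds meet, so rank(T) = 2.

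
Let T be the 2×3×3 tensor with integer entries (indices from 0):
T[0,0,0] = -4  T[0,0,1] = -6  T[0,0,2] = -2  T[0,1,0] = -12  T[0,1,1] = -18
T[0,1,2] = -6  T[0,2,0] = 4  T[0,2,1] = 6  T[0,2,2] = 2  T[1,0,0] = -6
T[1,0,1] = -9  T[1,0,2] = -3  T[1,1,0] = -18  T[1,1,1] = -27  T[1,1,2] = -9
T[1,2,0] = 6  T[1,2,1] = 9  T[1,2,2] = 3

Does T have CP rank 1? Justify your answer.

The mode-1 fibre T[:,0,0] = [-4, -6] gives a = [2, 3] (primitive direction); the mode-2 fibre T[0,:,0] = [-4, -12, 4] gives b = [1, 3, -1]; then c[k] = T[0,0,k] / (a[0]·b[0]) = [-4, -6, -2] / 2 = [-2, -3, -1].
Expanding [2, 3] ⊗ [1, 3, -1] ⊗ [-2, -3, -1] reproduces all 18 entries of T, so T = [2, 3] ⊗ [1, 3, -1] ⊗ [-2, -3, -1] and rank(T) ≤ 1.
Equivalently every frontal slice T[:,:,k] is c[k] times the rank-1 matrix [2, 3] ⊗ [1, 3, -1]. So T has rank 1 (it is nonzero).

Yes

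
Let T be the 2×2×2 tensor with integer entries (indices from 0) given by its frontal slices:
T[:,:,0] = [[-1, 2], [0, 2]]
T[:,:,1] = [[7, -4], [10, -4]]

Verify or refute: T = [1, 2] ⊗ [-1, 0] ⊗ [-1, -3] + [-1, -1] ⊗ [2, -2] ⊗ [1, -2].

Reconstruct entrywise from the claimed factors. For example, T[1,0,1] = 10 and Σₗ aₗ[1]bₗ[0]cₗ[1] = (2)·(-1)·(-3) + (-1)·(2)·(-2) = 10; checking all 8 entries, every one matches. The claim holds.

Yes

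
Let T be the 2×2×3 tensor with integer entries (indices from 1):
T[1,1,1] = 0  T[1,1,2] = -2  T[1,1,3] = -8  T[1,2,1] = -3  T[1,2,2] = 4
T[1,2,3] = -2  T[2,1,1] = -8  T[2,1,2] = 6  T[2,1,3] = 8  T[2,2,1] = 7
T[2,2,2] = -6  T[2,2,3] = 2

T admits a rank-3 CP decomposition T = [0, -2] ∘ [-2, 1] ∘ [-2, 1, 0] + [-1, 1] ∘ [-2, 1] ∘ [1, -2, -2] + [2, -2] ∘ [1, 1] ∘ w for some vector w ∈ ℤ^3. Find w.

Subtract the known terms from T to get the rank-1 residual R = [2, -2] ∘ [1, 1] ∘ w, so R[i,j,k] = a[i]·b[j]·w[k]. Pick indices with nonzero a[1]·b[1] = (2)·(1) = 2. Only the fibre through (1,1,·) is needed: R[1,1,:] = T[1,1,:] − Σₗ aₗ[1]bₗ[1]cₗ = [0, -2, -8] − (0)·(-2)·[-2, 1, 0] − (-1)·(-2)·[1, -2, -2] = [-2, 2, -4]. Then w[k] = R[1,1,k] / 2 for each k, giving w = [-2, 2, -4] / 2 = [-1, 1, -2].

w = [-1, 1, -2]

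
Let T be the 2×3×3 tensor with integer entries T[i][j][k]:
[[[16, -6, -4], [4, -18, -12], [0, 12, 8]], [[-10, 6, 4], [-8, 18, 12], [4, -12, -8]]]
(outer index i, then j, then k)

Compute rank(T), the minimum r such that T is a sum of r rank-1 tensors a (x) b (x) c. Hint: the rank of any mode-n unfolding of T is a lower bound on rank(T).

Lower bound: the mode-2 unfolding of T (rows indexed by j, columns by (i,k) = (0,0), (0,1), (0,2), (1,0), (1,1), (1,2)) is [[16, -6, -4, -10, 6, 4], [4, -18, -12, -8, 18, 12], [0, 12, 8, 4, -12, -8]].
There the 2×2 minor on rows j ∈ {0, 1}, columns (i,k) ∈ {(0,0), (0,1)} is det [[16, -6], [4, -18]] = -264 ≠ 0, so this unfolding has rank ≥ 2; CP rank is at least every unfolding rank, so rank(T) ≥ 2. (Flattening ranks never certify an upper bound on CP rank; for that we must actually write T with 2 rank-1 terms.)
Upper bound — finding two terms. Write S_k = T[:,:,k] for the frontal slices: S₀ = [[16, 4, 0], [-10, -8, 4]], S₁ = [[-6, -18, 12], [6, 18, -12]], S₂ = [[-4, -12, 8], [4, 12, -8]].
If T = a₁ (x) b₁ (x) c₁ + a₂ (x) b₂ (x) c₂ then each S_k = c₁[k]·a₁b₁ᵀ + c₂[k]·a₂b₂ᵀ. S₀ and S₁ are linearly independent, so a₁b₁ᵀ and a₂b₂ᵀ must span the same plane of matrices: they are the rank-1 matrices of the form x·S₀ + y·S₁.
The 2×2 minor of x·S₀ + y·S₁ on rows {0,1}, columns {0,1} is −88·x² + 132·xy = (-44)·(2·x − 3·y)(x), vanishing at (x:y) = (3:2) and (0:1).
M₁ = 3·S₀ + 2·S₁ = [[36, -24, 24], [-18, 12, -12]] = 6·[2, -1][3, -2, 2]ᵀ and M₂ = S₁ = [[-6, -18, 12], [6, 18, -12]] = (-6)·[1, -1][1, 3, -2]ᵀ, so take a₁ = [2, -1], b₁ = [3, -2, 2], a₂ = [1, -1], b₂ = [1, 3, -2].
Each slice is an integer combination of E₁ = a₁b₁ᵀ and E₂ = a₂b₂ᵀ: S₀ = 2·E₁ + 4·E₂, S₁ = −6·E₂, S₂ = −4·E₂; reading off coefficients, c₁ = [2, 0, 0] and c₂ = [4, -6, -4].
Hence T = [2, -1] (x) [3, -2, 2] (x) [2, 0, 0] + [1, -1] (x) [1, 3, -2] (x) [4, -6, -4], so rank(T) ≤ 2.
These bounds meet, so rank(T) = 2.

2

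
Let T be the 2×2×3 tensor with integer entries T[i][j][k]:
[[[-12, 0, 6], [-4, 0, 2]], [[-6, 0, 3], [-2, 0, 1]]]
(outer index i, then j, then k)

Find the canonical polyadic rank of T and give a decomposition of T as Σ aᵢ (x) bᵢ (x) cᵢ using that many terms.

Lower bound: T ≠ 0 (e.g. T[0,0,0] = -12), so rank(T) ≥ 1.
Upper bound: if T = a (x) b (x) c then every fibre of T is a multiple of the corresponding factor, so read the factors off the fibres through the nonzero entry T[0,0,0] = -12.
The mode-1 fibre T[:,0,0] = [-12, -6] gives a = (2, 1) (primitive direction); the mode-2 fibre T[0,:,0] = [-12, -4] gives b = (3, 1); then c[k] = T[0,0,k] / (a[0]·b[0]) = [-12, 0, 6] / 6 = (-2, 0, 1).
Expanding (2, 1) (x) (3, 1) (x) (-2, 0, 1) reproduces all 12 entries of T, so T = (2, 1) (x) (3, 1) (x) (-2, 0, 1) and rank(T) ≤ 1.
These bounds meet, so rank(T) = 1.

rank(T) = 1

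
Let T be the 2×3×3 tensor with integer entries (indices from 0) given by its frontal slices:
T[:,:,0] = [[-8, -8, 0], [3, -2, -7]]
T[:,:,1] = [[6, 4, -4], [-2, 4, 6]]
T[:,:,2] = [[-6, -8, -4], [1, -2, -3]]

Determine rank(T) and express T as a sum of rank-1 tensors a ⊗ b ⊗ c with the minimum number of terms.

rank(T) = 3

Lower bound: the mode-2 unfolding of T (rows indexed by j, columns by (i,k) = (0,0), (0,1), (0,2), (1,0), (1,1), (1,2)) is [[-8, 6, -6, 3, -2, 1], [-8, 4, -8, -2, 4, -2], [0, -4, -4, -7, 6, -3]].
There the 3×3 minor on rows j ∈ {0, 1, 2}, columns (i,k) ∈ {(0,0), (0,1), (1,0)} is det [[-8, 6, 3], [-8, 4, -2], [0, -4, -7]] = 48 ≠ 0, so this unfolding has rank ≥ 3; CP rank is at least every unfolding rank, so rank(T) ≥ 3. (This is only a lower bound: in general the CP rank may exceed every unfolding rank, so we still need to exhibit 3 rank-1 terms summing to T.)
Upper bound: T is a sum of 3 rank-1 terms, T = [0, 1] ⊗ [1, 2, -1] ⊗ [-1, 2, -1] + [1, -1] ⊗ [1, 0, -2] ⊗ [-4, 4, -2] + [1, 0] ⊗ [1, 2, 2] ⊗ [-4, 2, -4] (written with every a and b primitive with positive leading entry and the scale carried by c; CP decompositions are not unique, and this one is verified by expanding entrywise), so rank(T) ≤ 3.
These bounds meet, so rank(T) = 3.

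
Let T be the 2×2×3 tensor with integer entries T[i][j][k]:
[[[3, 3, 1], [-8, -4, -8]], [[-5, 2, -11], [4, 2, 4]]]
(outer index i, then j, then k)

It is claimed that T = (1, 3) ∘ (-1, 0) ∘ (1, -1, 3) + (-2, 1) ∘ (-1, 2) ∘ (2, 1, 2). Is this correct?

Reconstruct entrywise from the claimed factors. For example, T[0,0,0] = 3 and Σₗ aₗ[0]bₗ[0]cₗ[0] = (1)·(-1)·(1) + (-2)·(-1)·(2) = 3; checking all 12 entries, every one matches. The claim holds.

Yes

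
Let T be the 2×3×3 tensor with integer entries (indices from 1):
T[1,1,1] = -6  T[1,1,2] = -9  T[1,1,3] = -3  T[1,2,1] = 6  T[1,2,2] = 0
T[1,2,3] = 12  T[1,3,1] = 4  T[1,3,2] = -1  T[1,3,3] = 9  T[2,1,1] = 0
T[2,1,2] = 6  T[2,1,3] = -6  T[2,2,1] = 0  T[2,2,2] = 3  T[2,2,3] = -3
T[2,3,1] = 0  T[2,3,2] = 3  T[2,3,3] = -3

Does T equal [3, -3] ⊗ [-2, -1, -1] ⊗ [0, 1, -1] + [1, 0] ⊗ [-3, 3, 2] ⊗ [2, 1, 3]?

Reconstruct entrywise from the claimed factors. For example, T[2,2,2] = 3 and Σₗ aₗ[2]bₗ[2]cₗ[2] = (-3)·(-1)·(1) + (0)·(3)·(1) = 3; checking all 18 entries, every one matches. The claim holds.

Yes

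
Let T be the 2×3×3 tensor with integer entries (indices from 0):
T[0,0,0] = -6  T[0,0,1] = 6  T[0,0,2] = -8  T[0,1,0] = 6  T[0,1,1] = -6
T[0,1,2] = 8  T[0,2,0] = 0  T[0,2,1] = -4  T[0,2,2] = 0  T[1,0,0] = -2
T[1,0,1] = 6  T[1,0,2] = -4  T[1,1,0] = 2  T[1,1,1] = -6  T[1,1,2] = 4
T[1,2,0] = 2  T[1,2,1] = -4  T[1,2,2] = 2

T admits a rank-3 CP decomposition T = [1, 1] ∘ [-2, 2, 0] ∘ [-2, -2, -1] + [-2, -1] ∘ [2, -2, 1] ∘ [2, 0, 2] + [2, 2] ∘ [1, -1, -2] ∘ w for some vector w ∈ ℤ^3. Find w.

Subtract the known terms from T to get the rank-1 residual R = [2, 2] ∘ [1, -1, -2] ∘ w, so R[i,j,k] = a[i]·b[j]·w[k]. Pick indices with nonzero a[0]·b[0] = (2)·(1) = 2. Only the fibre through (0,0,·) is needed: R[0,0,:] = T[0,0,:] − Σₗ aₗ[0]bₗ[0]cₗ = [-6, 6, -8] − (1)·(-2)·[-2, -2, -1] − (-2)·(2)·[2, 0, 2] = [-2, 2, -2]. Then w[k] = R[0,0,k] / 2 for each k, giving w = [-2, 2, -2] / 2 = [-1, 1, -1].

w = [-1, 1, -1]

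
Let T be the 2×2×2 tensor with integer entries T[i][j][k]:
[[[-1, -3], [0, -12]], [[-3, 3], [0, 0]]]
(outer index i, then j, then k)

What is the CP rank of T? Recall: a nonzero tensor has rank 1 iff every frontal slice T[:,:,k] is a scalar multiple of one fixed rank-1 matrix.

2

Lower bound: the mode-1 unfolding of T (rows indexed by i, columns by (j,k) = (0,0), (0,1), (1,0), (1,1)) is [[-1, -3, 0, -12], [-3, 3, 0, 0]].
There the 2×2 minor on rows i ∈ {0, 1}, columns (j,k) ∈ {(0,0), (0,1)} is det [[-1, -3], [-3, 3]] = -12 ≠ 0, so this unfolding has rank ≥ 2; CP rank is at least every unfolding rank, so rank(T) ≥ 2. (Unfolding ranks only ever bound the CP rank from below — rank(T) can be strictly larger than all of them — so the matching upper bound has to come from an explicit 2-term decomposition.)
Upper bound — finding two terms. Write S_k = T[:,:,k] for the frontal slices: S₀ = [[-1, 0], [-3, 0]], S₁ = [[-3, -12], [3, 0]].
If T = a₁ (x) b₁ (x) c₁ + a₂ (x) b₂ (x) c₂ then each S_k = c₁[k]·a₁b₁ᵀ + c₂[k]·a₂b₂ᵀ. S₀ and S₁ are linearly independent, so a₁b₁ᵀ and a₂b₂ᵀ must span the same plane of matrices: they are the rank-1 matrices of the form x·S₀ + y·S₁.
det(x·S₀ + y·S₁) is −36·xy + 36·y² = (-36)·(x − y)(y), vanishing at (x:y) = (1:1) and (1:0).
M₁ = S₀ + S₁ = [[-4, -12], [0, 0]] = (-4)·[1, 0][1, 3]ᵀ and M₂ = S₀ = [[-1, 0], [-3, 0]] = −[1, 3][1, 0]ᵀ, so take a₁ = [1, 0], b₁ = [1, 3], a₂ = [1, 3], b₂ = [1, 0].
Each slice is an integer combination of E₁ = a₁b₁ᵀ and E₂ = a₂b₂ᵀ: S₀ = −E₂, S₁ = −4·E₁ + E₂; reading off coefficients, c₁ = [0, -4] and c₂ = [-1, 1].
Hence T = [1, 0] (x) [1, 3] (x) [0, -4] + [1, 3] (x) [1, 0] (x) [-1, 1], so rank(T) ≤ 2.
These bounds meet, so rank(T) = 2.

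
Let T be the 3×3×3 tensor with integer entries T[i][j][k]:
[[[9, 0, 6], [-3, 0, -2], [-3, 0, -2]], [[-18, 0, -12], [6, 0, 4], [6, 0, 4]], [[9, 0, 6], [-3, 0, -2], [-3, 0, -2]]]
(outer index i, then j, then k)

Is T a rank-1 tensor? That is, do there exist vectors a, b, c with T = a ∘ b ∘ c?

If T = a ∘ b ∘ c then every fibre of T is a multiple of the corresponding factor, so read the factors off the fibres through the nonzero entry T[0,0,0] = 9.
The mode-1 fibre T[:,0,0] = [9, -18, 9] gives a = [1, -2, 1] (primitive direction); the mode-2 fibre T[0,:,0] = [9, -3, -3] gives b = [3, -1, -1]; then c[k] = T[0,0,k] / (a[0]·b[0]) = [9, 0, 6] / 3 = [3, 0, 2].
Expanding [1, -2, 1] ∘ [3, -1, -1] ∘ [3, 0, 2] reproduces all 27 entries of T, so T = [1, -2, 1] ∘ [3, -1, -1] ∘ [3, 0, 2] and rank(T) ≤ 1.
Equivalently every frontal slice T[:,:,k] is c[k] times the rank-1 matrix [1, -2, 1] ∘ [3, -1, -1]. So T has rank 1 (it is nonzero).

Yes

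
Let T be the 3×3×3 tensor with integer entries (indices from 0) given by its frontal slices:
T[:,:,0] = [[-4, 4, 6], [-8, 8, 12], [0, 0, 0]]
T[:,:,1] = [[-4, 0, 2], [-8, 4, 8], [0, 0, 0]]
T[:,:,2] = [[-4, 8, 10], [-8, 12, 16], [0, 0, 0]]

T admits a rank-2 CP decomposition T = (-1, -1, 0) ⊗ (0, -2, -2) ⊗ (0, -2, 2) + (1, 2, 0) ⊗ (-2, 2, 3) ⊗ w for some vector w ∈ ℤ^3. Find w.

Subtract the known terms from T to get the rank-1 residual R = (1, 2, 0) ⊗ (-2, 2, 3) ⊗ w, so R[i,j,k] = a[i]·b[j]·w[k]. Pick indices with nonzero a[0]·b[0] = (1)·(-2) = -2. Only the fibre through (0,0,·) is needed: R[0,0,:] = T[0,0,:] − Σₗ aₗ[0]bₗ[0]cₗ = [-4, -4, -4] − (-1)·(0)·(0, -2, 2) = [-4, -4, -4]. Then w[k] = R[0,0,k] / -2 for each k, giving w = [-4, -4, -4] / -2 = (2, 2, 2).

w = (2, 2, 2)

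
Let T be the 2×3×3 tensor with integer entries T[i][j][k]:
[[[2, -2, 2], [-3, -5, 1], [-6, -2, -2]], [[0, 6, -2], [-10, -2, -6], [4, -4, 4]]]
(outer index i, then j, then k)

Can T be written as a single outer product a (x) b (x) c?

The mode-3 unfolding of T (rows indexed by k, columns by (i,j) = (0,0), (0,1), (0,2), (1,0), (1,1), (1,2)) is [[2, -3, -6, 0, -10, 4], [-2, -5, -2, 6, -2, -4], [2, 1, -2, -2, -6, 4]].
There the 3×3 minor on rows k ∈ {0, 1, 2}, columns (i,j) ∈ {(0,0), (0,1), (1,0)} is det [[2, -3, 0], [-2, -5, 6], [2, 1, -2]] = -16 ≠ 0, so this unfolding has rank ≥ 3; CP rank is at least every unfolding rank, so rank(T) ≥ 3.
In particular rank(T) ≥ 3 > 1, so T is not rank-1.

No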